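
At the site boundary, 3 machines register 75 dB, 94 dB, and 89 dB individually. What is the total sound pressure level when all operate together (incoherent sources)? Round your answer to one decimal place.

95.2 dB

Incoherent sources combine by intensity addition: L_total = 10·log₁₀(Σ 10^(L_i/10)).
Σ 10^(L/10) = 10^(75/10) + 10^(94/10) + 10^(89/10) = 3.338e+09.
L_total = 10·log₁₀(3.338e+09) = 95.23 dB.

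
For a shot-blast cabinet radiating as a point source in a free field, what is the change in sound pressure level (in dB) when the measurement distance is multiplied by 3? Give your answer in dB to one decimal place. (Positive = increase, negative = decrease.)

Point-source spreading: ΔL = −20·log₁₀(r₂/r₁).
ΔL = −20·log₁₀(3) = -9.54 dB.

-9.5 dB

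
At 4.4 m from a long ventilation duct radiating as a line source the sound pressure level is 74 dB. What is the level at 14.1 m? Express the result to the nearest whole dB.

For a line source, L₂ = L₁ − 10·log₁₀(r₂/r₁).
L₂ = 74 − 10·log₁₀(14.1/4.4) = 74 − 5.058 = 68.94 dB.

69 dB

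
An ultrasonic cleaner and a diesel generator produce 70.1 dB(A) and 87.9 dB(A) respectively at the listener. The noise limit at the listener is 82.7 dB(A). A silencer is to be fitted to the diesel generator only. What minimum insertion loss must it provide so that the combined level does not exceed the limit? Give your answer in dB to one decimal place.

5.4 dB

Everything except the diesel generator sums to 10^(70.1/10) = 1.023e+07 in linear terms, 70.10 dB(A).
The limit corresponds to 10^(82.7/10) = 1.862e+08; subtracting the fixed part leaves 1.760e+08 for the diesel generator, i.e. 82.45 dB(A).
So the diesel generator must be reduced from 87.9 to 82.45 dB(A): IL = 5.45 dB.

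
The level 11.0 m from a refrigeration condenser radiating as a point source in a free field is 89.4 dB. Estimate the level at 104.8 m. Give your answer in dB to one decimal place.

69.8 dB

Point-source attenuation: ΔL = 20·log₁₀(r₂/r₁) = 20·log₁₀(104.8/11.0) = 19.579 dB.
L₂ = 89.4 − 20·log₁₀(104.8/11.0) = 89.4 − 19.579 = 69.82 dB.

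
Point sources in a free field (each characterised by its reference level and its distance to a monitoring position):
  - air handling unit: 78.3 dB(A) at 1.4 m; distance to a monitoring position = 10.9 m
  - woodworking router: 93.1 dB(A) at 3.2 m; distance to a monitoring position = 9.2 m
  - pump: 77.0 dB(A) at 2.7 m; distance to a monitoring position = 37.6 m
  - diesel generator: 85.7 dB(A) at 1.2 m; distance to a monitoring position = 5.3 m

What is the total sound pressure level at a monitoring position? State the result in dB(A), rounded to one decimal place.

Apply inverse-square spreading to bring every level to the receiver, then sum 10^(L/10).
air handling unit: 78.3 − 20·log₁₀(10.9/1.4) = 78.3 − 17.83 = 60.47 dB(A).
woodworking router: 93.1 − 20·log₁₀(9.2/3.2) = 93.1 − 9.17 = 83.93 dB(A).
pump: 77.0 − 20·log₁₀(37.6/2.7) = 77.0 − 22.88 = 54.12 dB(A).
diesel generator: 85.7 − 20·log₁₀(5.3/1.2) = 85.7 − 12.90 = 72.80 dB(A).
Σ 10^(L/10) = 2.674e+08 → L_total = 10·log₁₀(2.674e+08) = 84.27 dB(A).

84.3 dB(A)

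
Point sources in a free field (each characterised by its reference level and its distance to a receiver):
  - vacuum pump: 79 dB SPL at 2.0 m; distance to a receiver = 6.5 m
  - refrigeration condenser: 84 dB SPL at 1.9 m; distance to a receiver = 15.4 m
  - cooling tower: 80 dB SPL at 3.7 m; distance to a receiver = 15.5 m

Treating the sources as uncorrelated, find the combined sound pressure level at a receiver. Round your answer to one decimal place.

72.3 dB SPL

Apply inverse-square spreading to bring every level to the receiver, then sum 10^(L/10).
vacuum pump: 79 − 20·log₁₀(6.5/2.0) = 79 − 10.24 = 68.76 dB SPL.
refrigeration condenser: 84 − 20·log₁₀(15.4/1.9) = 84 − 18.18 = 65.82 dB SPL.
cooling tower: 80 − 20·log₁₀(15.5/3.7) = 80 − 12.44 = 67.56 dB SPL.
Σ 10^(L/10) = 1.704e+07 → L_total = 10·log₁₀(1.704e+07) = 72.32 dB SPL.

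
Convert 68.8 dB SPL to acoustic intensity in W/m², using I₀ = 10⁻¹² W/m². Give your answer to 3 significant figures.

I/I₀ = 10^(68.8/10) = 7.586e+06, so I = 7.586e+06 × 10⁻¹² W/m².

7.59e-06 W/m²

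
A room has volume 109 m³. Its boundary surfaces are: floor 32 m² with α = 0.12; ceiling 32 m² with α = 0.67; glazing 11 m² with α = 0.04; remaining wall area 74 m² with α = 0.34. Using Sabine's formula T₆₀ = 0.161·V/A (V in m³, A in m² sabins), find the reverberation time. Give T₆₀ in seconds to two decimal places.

Summing Sᵢαᵢ: 32·0.12 + 32·0.67 + 11·0.04 + 74·0.34 = 50.88 m².
T₆₀ = 0.161·V/A = 0.161·109/50.88 = 0.345 s.

0.34 s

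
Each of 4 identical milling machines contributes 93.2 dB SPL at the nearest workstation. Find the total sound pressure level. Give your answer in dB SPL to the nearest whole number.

L_total = L₁ + 10·log₁₀ N for N identical incoherent sources.
L_total = 93.2 + 10·log₁₀(4) = 93.2 + 6.021 = 99.22 dB SPL.

99 dB SPL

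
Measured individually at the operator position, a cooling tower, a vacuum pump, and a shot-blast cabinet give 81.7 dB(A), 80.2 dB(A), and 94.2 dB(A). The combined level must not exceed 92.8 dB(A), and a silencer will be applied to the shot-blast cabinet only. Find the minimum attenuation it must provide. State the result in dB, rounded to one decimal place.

2.0 dB

Everything except the shot-blast cabinet sums to 10^(81.7/10) + 10^(80.2/10) = 2.526e+08 in linear terms, 84.02 dB(A).
The limit corresponds to 10^(92.8/10) = 1.905e+09; subtracting the fixed part leaves 1.653e+09 for the shot-blast cabinet, i.e. 92.18 dB(A).
Required insertion loss = 94.2 − 92.18 = 2.02 dB.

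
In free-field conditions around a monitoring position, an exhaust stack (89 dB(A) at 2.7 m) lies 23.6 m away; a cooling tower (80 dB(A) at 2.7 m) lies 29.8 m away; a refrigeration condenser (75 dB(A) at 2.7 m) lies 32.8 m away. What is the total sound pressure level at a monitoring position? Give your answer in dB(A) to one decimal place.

70.6 dB(A)

First find each source's level at the receiver (point-source: −20·log₁₀(r/r_ref)), then combine on an intensity basis.
exhaust stack: 89 − 20·log₁₀(23.6/2.7) = 89 − 18.83 = 70.17 dB(A).
cooling tower: 80 − 20·log₁₀(29.8/2.7) = 80 − 20.86 = 59.14 dB(A).
refrigeration condenser: 75 − 20·log₁₀(32.8/2.7) = 75 − 21.69 = 53.31 dB(A).
Σ 10^(L/10) = 1.143e+07 → L_total = 10·log₁₀(1.143e+07) = 70.58 dB(A).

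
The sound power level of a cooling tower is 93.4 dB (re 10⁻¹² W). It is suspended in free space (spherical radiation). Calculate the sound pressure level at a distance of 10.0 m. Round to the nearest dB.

62 dB

Free-field spherical radiation: L_p = L_w − 10·log₁₀(4π·r²), r = 10.0 m.
4π·r² = 1257 m², 10·log₁₀ of that is 30.992 dB.
L_p = 93.4 − 30.992 = 62.41 dB.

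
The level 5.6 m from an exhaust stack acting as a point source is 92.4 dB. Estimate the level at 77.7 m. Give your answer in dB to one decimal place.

Spherical spreading from a point source gives a 20·log₁₀(r₂/r₁) drop.
L₂ = 92.4 − 20·log₁₀(77.7/5.6) = 92.4 − 22.845 = 69.56 dB.

69.6 dB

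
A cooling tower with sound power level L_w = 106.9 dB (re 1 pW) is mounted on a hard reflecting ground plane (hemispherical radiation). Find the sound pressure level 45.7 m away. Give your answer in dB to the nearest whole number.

The power spreads over a hemisphere of area 2π·r², so L_p = L_w − 10·log₁₀(2π·r²).
2π·r² = 1.312e+04 m², 10·log₁₀ of that is 41.180 dB.
L_p = 106.9 − 41.180 = 65.72 dB.

66 dB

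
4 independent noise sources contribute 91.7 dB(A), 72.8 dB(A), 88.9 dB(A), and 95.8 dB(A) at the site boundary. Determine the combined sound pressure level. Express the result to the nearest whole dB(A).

For uncorrelated sources the intensities add, so convert each level to linear form, sum, and take 10·log₁₀ of the total.
Σ 10^(L/10) = 10^(91.7/10) + 10^(72.8/10) + 10^(88.9/10) + 10^(95.8/10) = 6.076e+09.
L_total = 10·log₁₀(6.076e+09) = 97.84 dB(A).

98 dB(A)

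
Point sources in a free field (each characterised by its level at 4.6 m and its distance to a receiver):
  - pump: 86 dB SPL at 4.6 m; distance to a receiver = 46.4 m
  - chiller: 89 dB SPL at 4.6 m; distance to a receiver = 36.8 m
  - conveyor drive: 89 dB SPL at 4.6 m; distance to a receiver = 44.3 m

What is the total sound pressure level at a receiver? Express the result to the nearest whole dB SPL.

74 dB SPL

Apply inverse-square spreading to bring every level to the receiver, then sum 10^(L/10).
pump: 86 − 20·log₁₀(46.4/4.6) = 86 − 20.08 = 65.92 dB SPL.
chiller: 89 − 20·log₁₀(36.8/4.6) = 89 − 18.06 = 70.94 dB SPL.
conveyor drive: 89 − 20·log₁₀(44.3/4.6) = 89 − 19.67 = 69.33 dB SPL.
Σ 10^(L/10) = 2.489e+07 → L_total = 10·log₁₀(2.489e+07) = 73.96 dB SPL.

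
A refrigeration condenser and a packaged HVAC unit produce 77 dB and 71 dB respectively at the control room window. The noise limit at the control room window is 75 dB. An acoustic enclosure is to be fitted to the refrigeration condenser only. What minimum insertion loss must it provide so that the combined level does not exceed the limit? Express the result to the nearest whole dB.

4 dB

The untreated sources together contribute 10^(71/10) = 1.259e+07, i.e. 71.00 dB.
To meet 75 dB overall, the treated refrigeration condenser may contribute at most 10^(75/10) − 1.259e+07 = 1.903e+07, i.e. 72.80 dB.
Required insertion loss = 77 − 72.80 = 4.20 dB.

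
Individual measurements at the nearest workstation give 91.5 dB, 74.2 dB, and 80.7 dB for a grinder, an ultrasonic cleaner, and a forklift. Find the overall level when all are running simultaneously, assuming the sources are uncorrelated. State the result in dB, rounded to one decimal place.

For uncorrelated sources the intensities add, so convert each level to linear form, sum, and take 10·log₁₀ of the total.
Σ 10^(L/10) = 10^(91.5/10) + 10^(74.2/10) + 10^(80.7/10) = 1.556e+09.
L_total = 10·log₁₀(1.556e+09) = 91.92 dB.

91.9 dB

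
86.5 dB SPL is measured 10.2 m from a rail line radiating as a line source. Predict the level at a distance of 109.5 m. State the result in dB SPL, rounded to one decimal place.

Line-source attenuation: ΔL = 10·log₁₀(r₂/r₁) = 10·log₁₀(109.5/10.2) = 10.308 dB.
L₂ = 86.5 − 10·log₁₀(109.5/10.2) = 86.5 − 10.308 = 76.19 dB SPL.

76.2 dB SPL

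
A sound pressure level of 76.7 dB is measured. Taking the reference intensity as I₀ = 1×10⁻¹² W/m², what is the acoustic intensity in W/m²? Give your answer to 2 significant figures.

4.7e-05 W/m²

I = I₀·10^(L/10) = 10⁻¹² × 10^(76.7/10) = 10^(-4.330).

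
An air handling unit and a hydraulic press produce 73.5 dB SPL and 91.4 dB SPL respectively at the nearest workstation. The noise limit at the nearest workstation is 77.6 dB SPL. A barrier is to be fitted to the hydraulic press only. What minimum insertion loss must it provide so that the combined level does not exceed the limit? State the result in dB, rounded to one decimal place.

15.9 dB

The untreated sources together contribute 10^(73.5/10) = 2.239e+07, i.e. 73.50 dB SPL.
To meet 77.6 dB SPL overall, the treated hydraulic press may contribute at most 10^(77.6/10) − 2.239e+07 = 3.516e+07, i.e. 75.46 dB SPL.
Required insertion loss = 91.4 − 75.46 = 15.94 dB.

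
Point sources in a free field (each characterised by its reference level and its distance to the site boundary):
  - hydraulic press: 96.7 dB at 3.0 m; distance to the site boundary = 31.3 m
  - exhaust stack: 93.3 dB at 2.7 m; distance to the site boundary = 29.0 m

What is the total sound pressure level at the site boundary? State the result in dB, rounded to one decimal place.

First find each source's level at the receiver (point-source: −20·log₁₀(r/r_ref)), then combine on an intensity basis.
hydraulic press: 96.7 − 20·log₁₀(31.3/3.0) = 96.7 − 20.37 = 76.33 dB.
exhaust stack: 93.3 − 20·log₁₀(29.0/2.7) = 93.3 − 20.62 = 72.68 dB.
Σ 10^(L/10) = 6.150e+07 → L_total = 10·log₁₀(6.150e+07) = 77.89 dB.

77.9 dB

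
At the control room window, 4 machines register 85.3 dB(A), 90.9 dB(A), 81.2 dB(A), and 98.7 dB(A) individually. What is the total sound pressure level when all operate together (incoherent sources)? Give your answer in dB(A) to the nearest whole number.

100 dB(A)

Incoherent sources combine by intensity addition: L_total = 10·log₁₀(Σ 10^(L_i/10)).
Σ 10^(L/10) = 10^(85.3/10) + 10^(90.9/10) + 10^(81.2/10) + 10^(98.7/10) = 9.114e+09.
L_total = 10·log₁₀(9.114e+09) = 99.60 dB(A).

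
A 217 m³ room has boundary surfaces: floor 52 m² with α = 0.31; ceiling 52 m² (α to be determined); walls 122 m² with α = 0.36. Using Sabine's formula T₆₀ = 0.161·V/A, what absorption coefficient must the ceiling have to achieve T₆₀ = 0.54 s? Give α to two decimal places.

Required total absorption A = 0.161·217/0.54 = 64.70 m².
Absorption from the other surfaces = 52·0.31 + 122·0.36 = 60.04 m², so the ceiling must supply 4.66 m² over 52 m².
α = 4.66/52 = 0.090.

0.09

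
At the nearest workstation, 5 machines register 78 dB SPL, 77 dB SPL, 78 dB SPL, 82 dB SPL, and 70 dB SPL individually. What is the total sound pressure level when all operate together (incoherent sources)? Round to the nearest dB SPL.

85 dB SPL

For uncorrelated sources the intensities add, so convert each level to linear form, sum, and take 10·log₁₀ of the total.
Σ 10^(L/10) = 10^(78/10) + 10^(77/10) + 10^(78/10) + 10^(82/10) + 10^(70/10) = 3.448e+08.
L_total = 10·log₁₀(3.448e+08) = 85.38 dB SPL.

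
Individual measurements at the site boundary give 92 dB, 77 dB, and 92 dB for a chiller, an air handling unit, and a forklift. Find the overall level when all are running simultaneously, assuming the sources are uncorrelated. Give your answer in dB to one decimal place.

95.1 dB

For uncorrelated sources the intensities add, so convert each level to linear form, sum, and take 10·log₁₀ of the total.
Σ 10^(L/10) = 10^(92/10) + 10^(77/10) + 10^(92/10) = 3.220e+09.
L_total = 10·log₁₀(3.220e+09) = 95.08 dB.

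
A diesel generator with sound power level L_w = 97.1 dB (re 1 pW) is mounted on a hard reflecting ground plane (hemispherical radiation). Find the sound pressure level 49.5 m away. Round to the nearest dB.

55 dB

L_p = L_w − 10·log₁₀(2π·r²) with r = 49.5 m.
2π·r² = 1.54e+04 m², 10·log₁₀ of that is 41.874 dB.
L_p = 97.1 − 41.874 = 55.23 dB.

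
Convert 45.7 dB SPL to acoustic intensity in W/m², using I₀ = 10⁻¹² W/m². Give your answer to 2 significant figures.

3.7e-08 W/m²

L = 10·log₁₀(I/I₀) ⇒ I = I₀·10^(L/10) = 10⁻¹² × 10^4.57.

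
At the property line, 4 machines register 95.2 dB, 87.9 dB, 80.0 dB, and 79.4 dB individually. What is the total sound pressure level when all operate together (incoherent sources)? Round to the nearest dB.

96 dB

Incoherent sources combine by intensity addition: L_total = 10·log₁₀(Σ 10^(L_i/10)).
Σ 10^(L/10) = 10^(95.2/10) + 10^(87.9/10) + 10^(80.0/10) + 10^(79.4/10) = 4.115e+09.
L_total = 10·log₁₀(4.115e+09) = 96.14 dB.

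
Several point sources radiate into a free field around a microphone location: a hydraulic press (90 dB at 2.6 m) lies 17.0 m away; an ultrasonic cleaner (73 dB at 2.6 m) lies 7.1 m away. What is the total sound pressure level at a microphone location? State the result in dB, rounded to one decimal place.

74.2 dB

Apply inverse-square spreading to bring every level to the receiver, then sum 10^(L/10).
hydraulic press: 90 − 20·log₁₀(17.0/2.6) = 90 − 16.31 = 73.69 dB.
ultrasonic cleaner: 73 − 20·log₁₀(7.1/2.6) = 73 − 8.73 = 64.27 dB.
Σ 10^(L/10) = 2.607e+07 → L_total = 10·log₁₀(2.607e+07) = 74.16 dB.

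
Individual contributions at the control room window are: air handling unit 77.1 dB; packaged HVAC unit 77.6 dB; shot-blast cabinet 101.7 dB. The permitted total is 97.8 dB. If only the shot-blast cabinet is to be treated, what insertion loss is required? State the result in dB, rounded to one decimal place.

The untreated sources together contribute 10^(77.1/10) + 10^(77.6/10) = 1.088e+08, i.e. 80.37 dB.
To meet 97.8 dB overall, the treated shot-blast cabinet may contribute at most 10^(97.8/10) − 1.088e+08 = 5.917e+09, i.e. 97.72 dB.
So the shot-blast cabinet must be reduced from 101.7 to 97.72 dB: IL = 3.98 dB.

4.0 dB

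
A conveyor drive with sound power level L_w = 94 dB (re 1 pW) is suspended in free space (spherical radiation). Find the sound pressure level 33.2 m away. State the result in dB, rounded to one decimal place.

L_p = L_w − 10·log₁₀(4π·r²) with r = 33.2 m.
4π·r² = 1.385e+04 m², 10·log₁₀ of that is 41.415 dB.
L_p = 94 − 41.415 = 52.59 dB.

52.6 dB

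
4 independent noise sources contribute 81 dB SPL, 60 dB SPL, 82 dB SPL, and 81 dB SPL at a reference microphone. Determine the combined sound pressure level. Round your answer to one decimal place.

For uncorrelated sources the intensities add, so convert each level to linear form, sum, and take 10·log₁₀ of the total.
Σ 10^(L/10) = 10^(81/10) + 10^(60/10) + 10^(82/10) + 10^(81/10) = 4.113e+08.
L_total = 10·log₁₀(4.113e+08) = 86.14 dB SPL.

86.1 dB SPL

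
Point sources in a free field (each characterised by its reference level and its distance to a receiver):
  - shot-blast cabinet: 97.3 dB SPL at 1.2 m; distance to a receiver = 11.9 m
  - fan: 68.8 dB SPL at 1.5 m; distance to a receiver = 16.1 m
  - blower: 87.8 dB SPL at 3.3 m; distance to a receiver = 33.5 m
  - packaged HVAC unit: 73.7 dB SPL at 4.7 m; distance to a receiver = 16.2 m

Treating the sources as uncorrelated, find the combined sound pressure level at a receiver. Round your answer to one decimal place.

78.0 dB SPL

First find each source's level at the receiver (point-source: −20·log₁₀(r/r_ref)), then combine on an intensity basis.
shot-blast cabinet: 97.3 − 20·log₁₀(11.9/1.2) = 97.3 − 19.93 = 77.37 dB SPL.
fan: 68.8 − 20·log₁₀(16.1/1.5) = 68.8 − 20.61 = 48.19 dB SPL.
blower: 87.8 − 20·log₁₀(33.5/3.3) = 87.8 − 20.13 = 67.67 dB SPL.
packaged HVAC unit: 73.7 − 20·log₁₀(16.2/4.7) = 73.7 − 10.75 = 62.95 dB SPL.
Σ 10^(L/10) = 6.250e+07 → L_total = 10·log₁₀(6.250e+07) = 77.96 dB SPL.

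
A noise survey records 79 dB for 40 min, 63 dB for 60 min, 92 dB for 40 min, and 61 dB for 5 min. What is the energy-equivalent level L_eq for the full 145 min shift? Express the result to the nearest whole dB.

Weight each interval's intensity by its duration and average over T = 145 min:
Σ tᵢ·10^(Lᵢ/10) = 40·10^(79/10) + 60·10^(63/10) + 40·10^(92/10) + 5·10^(61/10) = 6.670e+10.
L_eq = 10·log₁₀(6.670e+10/145) = 86.63 dB.

87 dB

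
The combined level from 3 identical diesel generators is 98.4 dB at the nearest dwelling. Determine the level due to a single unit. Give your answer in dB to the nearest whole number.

94 dB

For N identical incoherent sources L_total = L₁ + 10·log₁₀ N, so L₁ = 98.4 − 10·log₁₀(3) = 98.4 − 4.771.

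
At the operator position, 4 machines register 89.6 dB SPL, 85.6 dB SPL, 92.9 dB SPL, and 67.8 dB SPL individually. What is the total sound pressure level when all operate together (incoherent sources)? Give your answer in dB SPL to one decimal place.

95.1 dB SPL

For uncorrelated sources the intensities add, so convert each level to linear form, sum, and take 10·log₁₀ of the total.
Σ 10^(L/10) = 10^(89.6/10) + 10^(85.6/10) + 10^(92.9/10) + 10^(67.8/10) = 3.231e+09.
L_total = 10·log₁₀(3.231e+09) = 95.09 dB SPL.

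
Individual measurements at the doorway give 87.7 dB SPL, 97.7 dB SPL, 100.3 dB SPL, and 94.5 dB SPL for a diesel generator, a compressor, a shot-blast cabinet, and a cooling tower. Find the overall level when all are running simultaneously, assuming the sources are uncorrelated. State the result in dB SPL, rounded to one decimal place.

103.0 dB SPL

For uncorrelated sources the intensities add, so convert each level to linear form, sum, and take 10·log₁₀ of the total.
Σ 10^(L/10) = 10^(87.7/10) + 10^(97.7/10) + 10^(100.3/10) + 10^(94.5/10) = 2.001e+10.
L_total = 10·log₁₀(2.001e+10) = 103.01 dB SPL.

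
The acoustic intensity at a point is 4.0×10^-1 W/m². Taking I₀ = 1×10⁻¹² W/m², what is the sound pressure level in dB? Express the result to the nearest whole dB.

116 dB

Dividing by I₀ shifts the exponent by 12: I/I₀ = 4.0×10^11.
L = 10·(0.6021 + 11) = 116.02 dB.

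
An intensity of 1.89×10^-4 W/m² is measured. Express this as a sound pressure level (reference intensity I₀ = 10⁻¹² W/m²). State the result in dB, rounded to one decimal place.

82.8 dB

L = 10·log₁₀(I/I₀) = 10·log₁₀(1.89×10^-4/10⁻¹²) = 10·log₁₀(1.89×10^8).
L = 10·(0.2765 + 8) = 82.76 dB.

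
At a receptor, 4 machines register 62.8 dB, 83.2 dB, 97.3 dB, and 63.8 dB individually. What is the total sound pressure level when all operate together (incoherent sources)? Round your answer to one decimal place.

97.5 dB

For uncorrelated sources the intensities add, so convert each level to linear form, sum, and take 10·log₁₀ of the total.
Σ 10^(L/10) = 10^(62.8/10) + 10^(83.2/10) + 10^(97.3/10) + 10^(63.8/10) = 5.584e+09.
L_total = 10·log₁₀(5.584e+09) = 97.47 dB.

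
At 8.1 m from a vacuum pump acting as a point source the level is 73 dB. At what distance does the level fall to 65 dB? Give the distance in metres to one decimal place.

20.3 m

Point-source spreading drops the level by 20·log₁₀(r₂/r₁); inverting, r₂/r₁ = 10^(ΔL/20).
r₂ = 8.1·10^((73−65)/20) = 8.1·10^(8.0/20) = 20.35 m.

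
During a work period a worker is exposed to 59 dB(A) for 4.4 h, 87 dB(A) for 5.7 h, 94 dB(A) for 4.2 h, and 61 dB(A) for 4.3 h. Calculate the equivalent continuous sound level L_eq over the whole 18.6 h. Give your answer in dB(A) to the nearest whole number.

89 dB(A)

L_eq = 10·log₁₀[(1/T)·Σ tᵢ·10^(Lᵢ/10)] with T = 18.6 h.
Σ tᵢ·10^(Lᵢ/10) = 4.4·10^(59/10) + 5.7·10^(87/10) + 4.2·10^(94/10) + 4.3·10^(61/10) = 1.342e+10.
L_eq = 10·log₁₀(1.342e+10/18.6) = 88.58 dB(A).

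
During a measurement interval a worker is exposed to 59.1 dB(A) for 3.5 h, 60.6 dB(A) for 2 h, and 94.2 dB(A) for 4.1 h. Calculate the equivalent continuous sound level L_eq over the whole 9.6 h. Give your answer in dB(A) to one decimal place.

90.5 dB(A)

The energy average is taken in the linear domain: L_eq = 10·log₁₀[(Σ tᵢ·10^(Lᵢ/10))/T], T = 9.6 h.
Σ tᵢ·10^(Lᵢ/10) = 3.5·10^(59.1/10) + 2·10^(60.6/10) + 4.1·10^(94.2/10) = 1.079e+10.
L_eq = 10·log₁₀(1.079e+10/9.6) = 90.51 dB(A).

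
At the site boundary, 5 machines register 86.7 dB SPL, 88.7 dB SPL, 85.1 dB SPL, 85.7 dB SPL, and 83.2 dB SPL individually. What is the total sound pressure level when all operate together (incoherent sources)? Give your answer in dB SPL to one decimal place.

Incoherent sources combine by intensity addition: L_total = 10·log₁₀(Σ 10^(L_i/10)).
Σ 10^(L/10) = 10^(86.7/10) + 10^(88.7/10) + 10^(85.1/10) + 10^(85.7/10) + 10^(83.2/10) = 2.113e+09.
L_total = 10·log₁₀(2.113e+09) = 93.25 dB SPL.

93.2 dB SPL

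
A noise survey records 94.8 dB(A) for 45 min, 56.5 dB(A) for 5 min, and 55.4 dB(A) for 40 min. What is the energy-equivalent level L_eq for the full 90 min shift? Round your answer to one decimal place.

91.8 dB(A)

Weight each interval's intensity by its duration and average over T = 90 min:
Σ tᵢ·10^(Lᵢ/10) = 45·10^(94.8/10) + 5·10^(56.5/10) + 40·10^(55.4/10) = 1.359e+11.
L_eq = 10·log₁₀(1.359e+11/90) = 91.79 dB(A).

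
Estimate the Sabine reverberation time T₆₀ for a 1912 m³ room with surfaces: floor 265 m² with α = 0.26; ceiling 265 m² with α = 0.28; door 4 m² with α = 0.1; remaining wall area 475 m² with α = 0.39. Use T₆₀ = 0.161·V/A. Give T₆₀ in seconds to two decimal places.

0.94 s

A = Σ Sᵢαᵢ = 265·0.26 + 265·0.28 + 4·0.1 + 475·0.39 = 328.75 m².
T₆₀ = 0.161·V/A = 0.161·1912/328.75 = 0.936 s.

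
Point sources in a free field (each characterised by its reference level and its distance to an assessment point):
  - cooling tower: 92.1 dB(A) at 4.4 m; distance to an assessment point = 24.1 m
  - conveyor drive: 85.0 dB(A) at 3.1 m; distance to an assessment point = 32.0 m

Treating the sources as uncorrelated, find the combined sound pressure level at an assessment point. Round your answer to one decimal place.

77.6 dB(A)

Propagate each source to the receiver with L = L_ref − 20·log₁₀(r/r_ref), then add intensities.
cooling tower: 92.1 − 20·log₁₀(24.1/4.4) = 92.1 − 14.77 = 77.33 dB(A).
conveyor drive: 85.0 − 20·log₁₀(32.0/3.1) = 85.0 − 20.28 = 64.72 dB(A).
Σ 10^(L/10) = 5.703e+07 → L_total = 10·log₁₀(5.703e+07) = 77.56 dB(A).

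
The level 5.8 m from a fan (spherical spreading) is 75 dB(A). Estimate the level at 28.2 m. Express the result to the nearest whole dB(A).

61 dB(A)

For a point source, L₂ = L₁ − 20·log₁₀(r₂/r₁).
L₂ = 75 − 20·log₁₀(28.2/5.8) = 75 − 13.736 = 61.26 dB(A).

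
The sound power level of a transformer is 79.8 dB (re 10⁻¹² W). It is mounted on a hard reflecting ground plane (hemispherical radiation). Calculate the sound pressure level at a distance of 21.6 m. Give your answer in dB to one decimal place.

45.1 dB

The power spreads over a hemisphere of area 2π·r², so L_p = L_w − 10·log₁₀(2π·r²).
2π·r² = 2931 m², 10·log₁₀ of that is 34.671 dB.
L_p = 79.8 − 34.671 = 45.13 dB.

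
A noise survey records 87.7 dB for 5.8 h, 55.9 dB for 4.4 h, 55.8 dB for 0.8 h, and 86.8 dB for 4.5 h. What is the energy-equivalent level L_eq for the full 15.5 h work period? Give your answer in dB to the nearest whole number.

86 dB

Weight each interval's intensity by its duration and average over T = 15.5 h:
Σ tᵢ·10^(Lᵢ/10) = 5.8·10^(87.7/10) + 4.4·10^(55.9/10) + 0.8·10^(55.8/10) + 4.5·10^(86.8/10) = 5.571e+09.
L_eq = 10·log₁₀(5.571e+09/15.5) = 85.56 dB.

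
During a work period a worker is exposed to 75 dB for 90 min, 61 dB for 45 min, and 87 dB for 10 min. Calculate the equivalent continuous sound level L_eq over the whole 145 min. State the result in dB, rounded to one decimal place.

Weight each interval's intensity by its duration and average over T = 145 min:
Σ tᵢ·10^(Lᵢ/10) = 90·10^(75/10) + 45·10^(61/10) + 10·10^(87/10) = 7.915e+09.
L_eq = 10·log₁₀(7.915e+09/145) = 77.37 dB.

77.4 dB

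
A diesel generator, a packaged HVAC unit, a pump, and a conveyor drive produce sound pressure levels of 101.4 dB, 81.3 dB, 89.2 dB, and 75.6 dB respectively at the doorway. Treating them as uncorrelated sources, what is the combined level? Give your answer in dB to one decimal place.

Incoherent sources combine by intensity addition: L_total = 10·log₁₀(Σ 10^(L_i/10)).
Σ 10^(L/10) = 10^(101.4/10) + 10^(81.3/10) + 10^(89.2/10) + 10^(75.6/10) = 1.481e+10.
L_total = 10·log₁₀(1.481e+10) = 101.70 dB.

101.7 dB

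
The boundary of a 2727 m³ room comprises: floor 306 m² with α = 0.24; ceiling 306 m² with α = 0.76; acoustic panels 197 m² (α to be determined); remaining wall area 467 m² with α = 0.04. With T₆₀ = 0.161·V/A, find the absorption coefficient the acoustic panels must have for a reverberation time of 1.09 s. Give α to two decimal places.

A = 0.161·V/T₆₀ = 0.161·2727/1.09 = 402.80 m² sabins.
Absorption from the other surfaces = 306·0.24 + 306·0.76 + 467·0.04 = 324.68 m², so the acoustic panels must supply 78.12 m² over 197 m².
α = 78.12/197 = 0.397.

0.40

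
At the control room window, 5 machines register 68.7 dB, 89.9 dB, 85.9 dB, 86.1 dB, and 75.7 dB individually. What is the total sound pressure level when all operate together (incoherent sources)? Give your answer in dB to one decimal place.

Incoherent sources combine by intensity addition: L_total = 10·log₁₀(Σ 10^(L_i/10)).
Σ 10^(L/10) = 10^(68.7/10) + 10^(89.9/10) + 10^(85.9/10) + 10^(86.1/10) + 10^(75.7/10) = 1.818e+09.
L_total = 10·log₁₀(1.818e+09) = 92.60 dB.

92.6 dB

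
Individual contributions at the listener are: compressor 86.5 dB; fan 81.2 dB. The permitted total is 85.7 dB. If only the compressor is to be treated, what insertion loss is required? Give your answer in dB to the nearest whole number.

The untreated sources together contribute 10^(81.2/10) = 1.318e+08, i.e. 81.20 dB.
The limit corresponds to 10^(85.7/10) = 3.715e+08; subtracting the fixed part leaves 2.397e+08 for the compressor, i.e. 83.80 dB.
So the compressor must be reduced from 86.5 to 83.80 dB: IL = 2.70 dB.

3 dB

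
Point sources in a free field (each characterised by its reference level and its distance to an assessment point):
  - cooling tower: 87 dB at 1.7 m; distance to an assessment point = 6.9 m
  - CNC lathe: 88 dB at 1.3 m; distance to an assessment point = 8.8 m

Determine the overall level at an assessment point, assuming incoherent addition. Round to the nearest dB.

Apply inverse-square spreading to bring every level to the receiver, then sum 10^(L/10).
cooling tower: 87 − 20·log₁₀(6.9/1.7) = 87 − 12.17 = 74.83 dB.
CNC lathe: 88 − 20·log₁₀(8.8/1.3) = 88 − 16.61 = 71.39 dB.
Σ 10^(L/10) = 4.419e+07 → L_total = 10·log₁₀(4.419e+07) = 76.45 dB.

76 dB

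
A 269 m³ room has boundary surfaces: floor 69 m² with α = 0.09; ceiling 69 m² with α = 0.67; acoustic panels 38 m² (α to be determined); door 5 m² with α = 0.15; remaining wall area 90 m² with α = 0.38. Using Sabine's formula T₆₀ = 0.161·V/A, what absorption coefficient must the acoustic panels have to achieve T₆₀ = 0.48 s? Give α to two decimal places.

0.07

Required total absorption A = 0.161·269/0.48 = 90.23 m².
Absorption from the other surfaces = 69·0.09 + 69·0.67 + 5·0.15 + 90·0.38 = 87.39 m², so the acoustic panels must supply 2.84 m² over 38 m².
α = 2.84/38 = 0.075.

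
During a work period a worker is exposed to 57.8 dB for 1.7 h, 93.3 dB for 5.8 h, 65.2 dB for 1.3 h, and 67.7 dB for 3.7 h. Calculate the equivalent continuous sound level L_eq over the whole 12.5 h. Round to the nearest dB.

90 dB

Weight each interval's intensity by its duration and average over T = 12.5 h:
Σ tᵢ·10^(Lᵢ/10) = 1.7·10^(57.8/10) + 5.8·10^(93.3/10) + 1.3·10^(65.2/10) + 3.7·10^(67.7/10) = 1.243e+10.
L_eq = 10·log₁₀(1.243e+10/12.5) = 89.97 dB.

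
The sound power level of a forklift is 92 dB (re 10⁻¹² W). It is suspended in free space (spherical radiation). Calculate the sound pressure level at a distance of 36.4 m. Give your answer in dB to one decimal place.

49.8 dB

L_p = L_w − 10·log₁₀(4π·r²) with r = 36.4 m.
4π·r² = 1.665e+04 m², 10·log₁₀ of that is 42.214 dB.
L_p = 92 − 42.214 = 49.79 dB.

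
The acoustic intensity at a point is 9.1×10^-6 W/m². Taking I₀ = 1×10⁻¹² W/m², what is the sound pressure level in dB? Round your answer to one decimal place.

69.6 dB

Dividing by I₀ shifts the exponent by 12: I/I₀ = 9.1×10^6.
L = 10·(0.9590 + 6) = 69.59 dB.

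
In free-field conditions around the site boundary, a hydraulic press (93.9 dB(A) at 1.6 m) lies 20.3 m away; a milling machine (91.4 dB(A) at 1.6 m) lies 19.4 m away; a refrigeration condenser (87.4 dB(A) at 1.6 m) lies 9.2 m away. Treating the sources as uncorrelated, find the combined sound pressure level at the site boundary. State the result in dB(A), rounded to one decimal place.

76.2 dB(A)

First find each source's level at the receiver (point-source: −20·log₁₀(r/r_ref)), then combine on an intensity basis.
hydraulic press: 93.9 − 20·log₁₀(20.3/1.6) = 93.9 − 22.07 = 71.83 dB(A).
milling machine: 91.4 − 20·log₁₀(19.4/1.6) = 91.4 − 21.67 = 69.73 dB(A).
refrigeration condenser: 87.4 − 20·log₁₀(9.2/1.6) = 87.4 − 15.19 = 72.21 dB(A).
Σ 10^(L/10) = 4.126e+07 → L_total = 10·log₁₀(4.126e+07) = 76.16 dB(A).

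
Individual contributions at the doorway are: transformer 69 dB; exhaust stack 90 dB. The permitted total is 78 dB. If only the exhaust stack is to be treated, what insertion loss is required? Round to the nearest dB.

13 dB

Fixed contribution from the other source: Σ 10^(L/10) = 10^(69/10) = 7.943e+06 (69.00 dB).
The limit corresponds to 10^(78/10) = 6.310e+07; subtracting the fixed part leaves 5.515e+07 for the exhaust stack, i.e. 77.42 dB.
Required insertion loss = 90 − 77.42 = 12.58 dB.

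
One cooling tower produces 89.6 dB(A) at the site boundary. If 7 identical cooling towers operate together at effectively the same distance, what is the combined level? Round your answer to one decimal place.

L_total = L₁ + 10·log₁₀ N for N identical incoherent sources.
L_total = 89.6 + 10·log₁₀(7) = 89.6 + 8.451 = 98.05 dB(A).

98.1 dB(A)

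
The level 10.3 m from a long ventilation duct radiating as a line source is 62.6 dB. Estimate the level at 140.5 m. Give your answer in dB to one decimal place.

51.3 dB

For a line source, L₂ = L₁ − 10·log₁₀(r₂/r₁).
L₂ = 62.6 − 10·log₁₀(140.5/10.3) = 62.6 − 11.348 = 51.25 dB.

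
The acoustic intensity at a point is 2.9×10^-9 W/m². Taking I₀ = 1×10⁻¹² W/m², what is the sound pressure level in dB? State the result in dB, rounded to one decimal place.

34.6 dB

Dividing by I₀ shifts the exponent by 12: I/I₀ = 2.9×10^3.
L = 10·(0.4624 + 3) = 34.62 dB.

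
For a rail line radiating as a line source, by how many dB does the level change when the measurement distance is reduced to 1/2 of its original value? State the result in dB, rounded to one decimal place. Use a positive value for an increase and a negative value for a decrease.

+3.0 dB

With cylindrical spreading the level changes by −10·log₁₀(r₂/r₁).
ΔL = −10·log₁₀(0.5) = +3.01 dB.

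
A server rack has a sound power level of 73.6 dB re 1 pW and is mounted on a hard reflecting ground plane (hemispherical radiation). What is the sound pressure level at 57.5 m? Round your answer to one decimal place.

30.4 dB

The power spreads over a hemisphere of area 2π·r², so L_p = L_w − 10·log₁₀(2π·r²).
2π·r² = 2.077e+04 m², 10·log₁₀ of that is 43.175 dB.
L_p = 73.6 − 43.175 = 30.42 dB.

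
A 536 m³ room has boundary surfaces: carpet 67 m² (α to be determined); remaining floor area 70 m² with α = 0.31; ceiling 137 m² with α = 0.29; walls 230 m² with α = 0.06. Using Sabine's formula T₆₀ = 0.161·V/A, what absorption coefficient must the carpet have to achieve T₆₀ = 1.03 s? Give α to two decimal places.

0.13

A = 0.161·V/T₆₀ = 0.161·536/1.03 = 83.78 m² sabins.
Absorption from the other surfaces = 70·0.31 + 137·0.29 + 230·0.06 = 75.23 m², so the carpet must supply 8.55 m² over 67 m².
α = 8.55/67 = 0.128.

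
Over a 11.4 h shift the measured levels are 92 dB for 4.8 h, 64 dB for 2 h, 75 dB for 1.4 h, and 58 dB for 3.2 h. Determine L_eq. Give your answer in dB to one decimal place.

88.3 dB

Weight each interval's intensity by its duration and average over T = 11.4 h:
Σ tᵢ·10^(Lᵢ/10) = 4.8·10^(92/10) + 2·10^(64/10) + 1.4·10^(75/10) + 3.2·10^(58/10) = 7.659e+09.
L_eq = 10·log₁₀(7.659e+09/11.4) = 88.27 dB.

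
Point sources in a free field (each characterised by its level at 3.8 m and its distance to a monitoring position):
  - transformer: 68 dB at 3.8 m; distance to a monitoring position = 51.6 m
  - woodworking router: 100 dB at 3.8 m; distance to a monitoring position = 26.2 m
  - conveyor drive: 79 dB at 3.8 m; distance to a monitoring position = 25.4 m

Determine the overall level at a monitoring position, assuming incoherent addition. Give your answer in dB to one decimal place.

83.3 dB

First find each source's level at the receiver (point-source: −20·log₁₀(r/r_ref)), then combine on an intensity basis.
transformer: 68 − 20·log₁₀(51.6/3.8) = 68 − 22.66 = 45.34 dB.
woodworking router: 100 − 20·log₁₀(26.2/3.8) = 100 − 16.77 = 83.23 dB.
conveyor drive: 79 − 20·log₁₀(25.4/3.8) = 79 − 16.50 = 62.50 dB.
Σ 10^(L/10) = 2.122e+08 → L_total = 10·log₁₀(2.122e+08) = 83.27 dB.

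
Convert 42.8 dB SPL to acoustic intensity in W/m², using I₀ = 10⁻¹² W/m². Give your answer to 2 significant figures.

I = I₀·10^(L/10) = 10⁻¹² × 10^(42.8/10) = 10^(-7.720).

1.9e-08 W/m²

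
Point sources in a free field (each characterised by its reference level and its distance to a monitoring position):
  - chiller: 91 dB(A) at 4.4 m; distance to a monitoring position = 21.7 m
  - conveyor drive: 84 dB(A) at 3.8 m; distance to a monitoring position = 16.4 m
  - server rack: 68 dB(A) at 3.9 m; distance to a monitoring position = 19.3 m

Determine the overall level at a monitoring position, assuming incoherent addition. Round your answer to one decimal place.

First find each source's level at the receiver (point-source: −20·log₁₀(r/r_ref)), then combine on an intensity basis.
chiller: 91 − 20·log₁₀(21.7/4.4) = 91 − 13.86 = 77.14 dB(A).
conveyor drive: 84 − 20·log₁₀(16.4/3.8) = 84 − 12.70 = 71.30 dB(A).
server rack: 68 − 20·log₁₀(19.3/3.9) = 68 − 13.89 = 54.11 dB(A).
Σ 10^(L/10) = 6.550e+07 → L_total = 10·log₁₀(6.550e+07) = 78.16 dB(A).

78.2 dB(A)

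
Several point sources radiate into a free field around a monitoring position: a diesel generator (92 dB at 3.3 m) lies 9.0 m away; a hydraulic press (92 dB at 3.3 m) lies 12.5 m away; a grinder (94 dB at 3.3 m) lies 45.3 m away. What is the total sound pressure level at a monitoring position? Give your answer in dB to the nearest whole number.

85 dB

Propagate each source to the receiver with L = L_ref − 20·log₁₀(r/r_ref), then add intensities.
diesel generator: 92 − 20·log₁₀(9.0/3.3) = 92 − 8.71 = 83.29 dB.
hydraulic press: 92 − 20·log₁₀(12.5/3.3) = 92 − 11.57 = 80.43 dB.
grinder: 94 − 20·log₁₀(45.3/3.3) = 94 − 22.75 = 71.25 dB.
Σ 10^(L/10) = 3.369e+08 → L_total = 10·log₁₀(3.369e+08) = 85.27 dB.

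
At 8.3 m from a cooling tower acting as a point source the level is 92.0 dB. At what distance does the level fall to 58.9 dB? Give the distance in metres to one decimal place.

375.0 m

For a point source L₁ − L₂ = 20·log₁₀(r₂/r₁), so r₂ = r₁·10^((L₁−L₂)/20).
r₂ = 8.3·10^((92.0−58.9)/20) = 8.3·10^(33.1/20) = 375.04 m.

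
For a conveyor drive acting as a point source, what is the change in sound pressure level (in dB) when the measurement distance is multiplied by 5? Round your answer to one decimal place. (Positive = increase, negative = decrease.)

A point source loses 6 dB per doubling of distance; generally ΔL = −20·log₁₀(r₂/r₁).
ΔL = −20·log₁₀(5) = -13.98 dB.

-14.0 dB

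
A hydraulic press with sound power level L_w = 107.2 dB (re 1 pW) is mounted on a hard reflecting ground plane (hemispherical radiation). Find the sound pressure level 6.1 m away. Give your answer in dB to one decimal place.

L_p = L_w − 10·log₁₀(2π·r²) with r = 6.1 m.
2π·r² = 233.8 m², 10·log₁₀ of that is 23.688 dB.
L_p = 107.2 − 23.688 = 83.51 dB.

83.5 dB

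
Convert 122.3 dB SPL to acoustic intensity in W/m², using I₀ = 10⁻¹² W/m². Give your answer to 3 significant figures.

1.70 W/m²

I/I₀ = 10^(122.3/10) = 1.698e+12, so I = 1.698e+12 × 10⁻¹² W/m².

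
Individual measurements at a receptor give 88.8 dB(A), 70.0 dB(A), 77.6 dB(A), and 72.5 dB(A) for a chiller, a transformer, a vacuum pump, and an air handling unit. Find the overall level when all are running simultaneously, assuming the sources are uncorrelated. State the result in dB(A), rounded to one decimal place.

Incoherent sources combine by intensity addition: L_total = 10·log₁₀(Σ 10^(L_i/10)).
Σ 10^(L/10) = 10^(88.8/10) + 10^(70.0/10) + 10^(77.6/10) + 10^(72.5/10) = 8.439e+08.
L_total = 10·log₁₀(8.439e+08) = 89.26 dB(A).

89.3 dB(A)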